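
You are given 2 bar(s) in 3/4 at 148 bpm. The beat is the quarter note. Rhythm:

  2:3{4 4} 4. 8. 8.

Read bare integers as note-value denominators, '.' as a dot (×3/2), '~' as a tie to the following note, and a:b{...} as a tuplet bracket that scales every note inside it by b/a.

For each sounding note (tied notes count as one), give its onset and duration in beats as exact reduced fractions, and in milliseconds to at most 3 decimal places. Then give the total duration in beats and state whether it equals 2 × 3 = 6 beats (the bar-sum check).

1) 0.0ms=0b +608.108ms=3/2b
2) 608.108ms=3/2b +608.108ms=3/2b
3) 1216.216ms=3b +608.108ms=3/2b
4) 1824.324ms=9/2b +304.054ms=3/4b
5) 2128.378ms=21/4b +304.054ms=3/4b
Σ=6b of 6 (148bpm 3/4) — PASS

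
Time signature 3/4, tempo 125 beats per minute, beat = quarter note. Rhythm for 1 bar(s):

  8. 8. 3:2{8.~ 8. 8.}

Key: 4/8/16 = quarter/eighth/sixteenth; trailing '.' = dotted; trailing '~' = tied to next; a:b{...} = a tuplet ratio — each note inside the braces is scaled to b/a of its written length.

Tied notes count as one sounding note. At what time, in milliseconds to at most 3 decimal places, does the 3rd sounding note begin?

1. 0.0ms @ 0 + 360.0ms (3/4)
2. 360.0ms @ 3/4 + 360.0ms (3/4)
3. 720.0ms @ 3/2 + 480.0ms (1)
4. 1200.0ms @ 5/2 + 240.0ms (1/2)

note 3 onset = 3/2b = 720.0ms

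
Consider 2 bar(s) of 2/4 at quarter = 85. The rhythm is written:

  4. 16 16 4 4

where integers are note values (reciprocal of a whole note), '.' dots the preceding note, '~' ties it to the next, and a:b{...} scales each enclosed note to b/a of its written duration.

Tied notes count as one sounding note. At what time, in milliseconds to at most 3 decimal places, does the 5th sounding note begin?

1. 0.0ms @ 0 + 1058.824ms (3/2)
2. 1058.824ms @ 3/2 + 176.471ms (1/4)
3. 1235.294ms @ 7/4 + 176.471ms (1/4)
4. 1411.765ms @ 2 + 705.882ms (1)
5. 2117.647ms @ 3 + 705.882ms (1)

note 5 onset = 3b = 2117.647ms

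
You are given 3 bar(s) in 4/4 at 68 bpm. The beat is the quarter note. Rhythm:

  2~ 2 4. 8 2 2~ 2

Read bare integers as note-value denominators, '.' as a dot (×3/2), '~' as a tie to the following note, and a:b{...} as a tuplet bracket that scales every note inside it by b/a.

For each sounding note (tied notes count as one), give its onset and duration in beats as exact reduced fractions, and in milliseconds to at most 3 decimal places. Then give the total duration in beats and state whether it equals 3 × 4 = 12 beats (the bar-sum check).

1) 0.0ms=0b +3529.412ms=4b
2) 3529.412ms=4b +1323.529ms=3/2b
3) 4852.941ms=11/2b +441.176ms=1/2b
4) 5294.118ms=6b +1764.706ms=2b
5) 7058.824ms=8b +3529.412ms=4b
Σ=12b of 12 (68bpm 4/4) — PASS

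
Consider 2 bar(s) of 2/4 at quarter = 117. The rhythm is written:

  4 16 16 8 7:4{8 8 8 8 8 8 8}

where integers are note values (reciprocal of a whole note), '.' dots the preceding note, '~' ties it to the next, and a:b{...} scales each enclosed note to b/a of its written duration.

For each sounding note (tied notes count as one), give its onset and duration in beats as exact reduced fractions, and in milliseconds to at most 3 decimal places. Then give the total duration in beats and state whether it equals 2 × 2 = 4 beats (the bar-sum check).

1) 0.0ms=0b +512.821ms=1b
2) 512.821ms=1b +128.205ms=1/4b
3) 641.026ms=5/4b +128.205ms=1/4b
4) 769.231ms=3/2b +256.41ms=1/2b
5) 1025.641ms=2b +146.52ms=2/7b
6) 1172.161ms=16/7b +146.52ms=2/7b
7) 1318.681ms=18/7b +146.52ms=2/7b
8) 1465.201ms=20/7b +146.52ms=2/7b
9) 1611.722ms=22/7b +146.52ms=2/7b
10) 1758.242ms=24/7b +146.52ms=2/7b
11) 1904.762ms=26/7b +146.52ms=2/7b
Σ=4b of 4 (117bpm 2/4) — PASS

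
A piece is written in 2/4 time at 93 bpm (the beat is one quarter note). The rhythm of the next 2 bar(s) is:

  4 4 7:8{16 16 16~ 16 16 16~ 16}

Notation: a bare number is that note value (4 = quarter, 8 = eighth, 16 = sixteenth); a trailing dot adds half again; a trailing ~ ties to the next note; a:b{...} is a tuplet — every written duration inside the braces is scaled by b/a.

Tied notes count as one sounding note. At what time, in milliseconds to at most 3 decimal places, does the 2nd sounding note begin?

note 2 onset = 1b = 645.161ms

1. 0.0ms @ 0 + 645.161ms (1)
2. 645.161ms @ 1 + 645.161ms (1)
3. 1290.323ms @ 2 + 184.332ms (2/7)
4. 1474.654ms @ 16/7 + 184.332ms (2/7)
5. 1658.986ms @ 18/7 + 368.664ms (4/7)
6. 2027.65ms @ 22/7 + 184.332ms (2/7)
7. 2211.982ms @ 24/7 + 368.664ms (4/7)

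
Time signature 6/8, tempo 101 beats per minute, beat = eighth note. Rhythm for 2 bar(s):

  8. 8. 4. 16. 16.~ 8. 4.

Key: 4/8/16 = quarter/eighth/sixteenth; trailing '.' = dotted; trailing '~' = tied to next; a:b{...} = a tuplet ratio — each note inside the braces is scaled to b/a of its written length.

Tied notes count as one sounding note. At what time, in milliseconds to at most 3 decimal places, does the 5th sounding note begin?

1. 0.0ms @ 0 + 891.089ms (3/2)
2. 891.089ms @ 3/2 + 891.089ms (3/2)
3. 1782.178ms @ 3 + 1782.178ms (3)
4. 3564.356ms @ 6 + 445.545ms (3/4)
5. 4009.901ms @ 27/4 + 1336.634ms (9/4)
6. 5346.535ms @ 9 + 1782.178ms (3)

note 5 onset = 27/4b = 4009.901ms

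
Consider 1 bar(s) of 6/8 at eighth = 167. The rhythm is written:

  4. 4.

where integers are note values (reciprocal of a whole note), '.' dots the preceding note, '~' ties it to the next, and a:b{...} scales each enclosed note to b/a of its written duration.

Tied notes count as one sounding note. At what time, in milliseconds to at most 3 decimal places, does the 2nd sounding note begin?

1. 0.0ms @ 0 + 1077.844ms (3)
2. 1077.844ms @ 3 + 1077.844ms (3)

note 2 onset = 3b = 1077.844ms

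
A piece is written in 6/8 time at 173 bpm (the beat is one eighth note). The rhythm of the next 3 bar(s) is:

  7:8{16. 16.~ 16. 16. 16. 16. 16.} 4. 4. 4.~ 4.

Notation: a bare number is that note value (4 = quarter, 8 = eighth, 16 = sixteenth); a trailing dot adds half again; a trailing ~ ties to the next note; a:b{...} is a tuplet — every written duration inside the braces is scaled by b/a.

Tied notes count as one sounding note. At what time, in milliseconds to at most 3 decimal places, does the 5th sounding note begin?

note 5 onset = 30/7b = 1486.375ms

1. 0.0ms @ 0 + 297.275ms (6/7)
2. 297.275ms @ 6/7 + 594.55ms (12/7)
3. 891.825ms @ 18/7 + 297.275ms (6/7)
4. 1189.1ms @ 24/7 + 297.275ms (6/7)
5. 1486.375ms @ 30/7 + 297.275ms (6/7)
6. 1783.65ms @ 36/7 + 297.275ms (6/7)
7. 2080.925ms @ 6 + 1040.462ms (3)
8. 3121.387ms @ 9 + 1040.462ms (3)
9. 4161.85ms @ 12 + 2080.925ms (6)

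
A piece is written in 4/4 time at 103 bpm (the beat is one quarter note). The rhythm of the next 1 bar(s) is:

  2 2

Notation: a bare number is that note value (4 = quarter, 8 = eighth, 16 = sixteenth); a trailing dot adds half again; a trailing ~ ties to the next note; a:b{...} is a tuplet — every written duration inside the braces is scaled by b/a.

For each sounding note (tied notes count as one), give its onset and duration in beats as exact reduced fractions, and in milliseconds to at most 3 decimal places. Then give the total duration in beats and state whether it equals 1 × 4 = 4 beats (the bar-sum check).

1) 0.0ms=0b +1165.049ms=2b
2) 1165.049ms=2b +1165.049ms=2b
Σ=4b of 4 (103bpm 4/4) — PASS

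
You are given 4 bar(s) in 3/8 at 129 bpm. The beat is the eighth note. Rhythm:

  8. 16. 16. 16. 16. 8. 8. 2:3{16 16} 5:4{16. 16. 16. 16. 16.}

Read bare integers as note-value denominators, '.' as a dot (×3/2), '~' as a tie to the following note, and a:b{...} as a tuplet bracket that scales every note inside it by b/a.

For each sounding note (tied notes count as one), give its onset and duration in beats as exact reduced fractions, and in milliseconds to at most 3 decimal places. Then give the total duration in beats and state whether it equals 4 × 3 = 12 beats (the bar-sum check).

1) 0.0ms=0b +697.674ms=3/2b
2) 697.674ms=3/2b +348.837ms=3/4b
3) 1046.512ms=9/4b +348.837ms=3/4b
4) 1395.349ms=3b +348.837ms=3/4b
5) 1744.186ms=15/4b +348.837ms=3/4b
6) 2093.023ms=9/2b +697.674ms=3/2b
7) 2790.698ms=6b +697.674ms=3/2b
8) 3488.372ms=15/2b +348.837ms=3/4b
9) 3837.209ms=33/4b +348.837ms=3/4b
10) 4186.047ms=9b +279.07ms=3/5b
11) 4465.116ms=48/5b +279.07ms=3/5b
12) 4744.186ms=51/5b +279.07ms=3/5b
13) 5023.256ms=54/5b +279.07ms=3/5b
14) 5302.326ms=57/5b +279.07ms=3/5b
Σ=12b of 12 (129bpm 3/8) — PASS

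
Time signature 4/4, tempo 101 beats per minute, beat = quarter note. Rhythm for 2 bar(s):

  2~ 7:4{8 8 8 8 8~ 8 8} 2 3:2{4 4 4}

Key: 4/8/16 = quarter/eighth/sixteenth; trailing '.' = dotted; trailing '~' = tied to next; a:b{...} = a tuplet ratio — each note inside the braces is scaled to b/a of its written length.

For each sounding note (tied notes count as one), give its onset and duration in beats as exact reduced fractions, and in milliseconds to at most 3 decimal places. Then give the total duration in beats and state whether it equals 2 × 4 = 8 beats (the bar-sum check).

1) 0.0ms=0b +1357.85ms=16/7b
2) 1357.85ms=16/7b +169.731ms=2/7b
3) 1527.581ms=18/7b +169.731ms=2/7b
4) 1697.313ms=20/7b +169.731ms=2/7b
5) 1867.044ms=22/7b +339.463ms=4/7b
6) 2206.506ms=26/7b +169.731ms=2/7b
7) 2376.238ms=4b +1188.119ms=2b
8) 3564.356ms=6b +396.04ms=2/3b
9) 3960.396ms=20/3b +396.04ms=2/3b
10) 4356.436ms=22/3b +396.04ms=2/3b
Σ=8b of 8 (101bpm 4/4) — PASS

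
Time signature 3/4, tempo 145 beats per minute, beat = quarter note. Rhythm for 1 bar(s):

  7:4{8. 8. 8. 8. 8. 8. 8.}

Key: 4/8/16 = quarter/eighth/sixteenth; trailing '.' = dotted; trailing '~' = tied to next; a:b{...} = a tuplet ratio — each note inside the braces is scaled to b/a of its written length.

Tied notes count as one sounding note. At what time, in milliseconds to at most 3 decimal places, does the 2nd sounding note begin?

1. 0.0ms @ 0 + 177.34ms (3/7)
2. 177.34ms @ 3/7 + 177.34ms (3/7)
3. 354.68ms @ 6/7 + 177.34ms (3/7)
4. 532.02ms @ 9/7 + 177.34ms (3/7)
5. 709.36ms @ 12/7 + 177.34ms (3/7)
6. 886.7ms @ 15/7 + 177.34ms (3/7)
7. 1064.039ms @ 18/7 + 177.34ms (3/7)

note 2 onset = 3/7b = 177.34ms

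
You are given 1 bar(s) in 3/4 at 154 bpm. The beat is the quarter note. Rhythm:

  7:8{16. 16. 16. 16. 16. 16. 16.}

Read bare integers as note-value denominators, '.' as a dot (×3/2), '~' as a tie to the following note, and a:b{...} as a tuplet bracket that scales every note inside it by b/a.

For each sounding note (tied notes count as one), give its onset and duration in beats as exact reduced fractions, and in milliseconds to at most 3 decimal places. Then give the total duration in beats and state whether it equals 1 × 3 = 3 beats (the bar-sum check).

1) 0.0ms=0b +166.976ms=3/7b
2) 166.976ms=3/7b +166.976ms=3/7b
3) 333.952ms=6/7b +166.976ms=3/7b
4) 500.928ms=9/7b +166.976ms=3/7b
5) 667.904ms=12/7b +166.976ms=3/7b
6) 834.879ms=15/7b +166.976ms=3/7b
7) 1001.855ms=18/7b +166.976ms=3/7b
Σ=3b of 3 (154bpm 3/4) — PASS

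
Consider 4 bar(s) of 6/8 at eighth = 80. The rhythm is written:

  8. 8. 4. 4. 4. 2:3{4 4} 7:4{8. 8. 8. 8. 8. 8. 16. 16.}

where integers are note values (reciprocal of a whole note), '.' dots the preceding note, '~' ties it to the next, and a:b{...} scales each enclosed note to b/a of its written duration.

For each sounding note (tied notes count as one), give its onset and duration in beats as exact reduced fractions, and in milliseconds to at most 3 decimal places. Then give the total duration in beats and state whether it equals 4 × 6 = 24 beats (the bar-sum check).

1) 0.0ms=0b +1125.0ms=3/2b
2) 1125.0ms=3/2b +1125.0ms=3/2b
3) 2250.0ms=3b +2250.0ms=3b
4) 4500.0ms=6b +2250.0ms=3b
5) 6750.0ms=9b +2250.0ms=3b
6) 9000.0ms=12b +2250.0ms=3b
7) 11250.0ms=15b +2250.0ms=3b
8) 13500.0ms=18b +642.857ms=6/7b
9) 14142.857ms=132/7b +642.857ms=6/7b
10) 14785.714ms=138/7b +642.857ms=6/7b
11) 15428.571ms=144/7b +642.857ms=6/7b
12) 16071.429ms=150/7b +642.857ms=6/7b
13) 16714.286ms=156/7b +642.857ms=6/7b
14) 17357.143ms=162/7b +321.429ms=3/7b
15) 17678.571ms=165/7b +321.429ms=3/7b
Σ=24b of 24 (80bpm 6/8) — PASS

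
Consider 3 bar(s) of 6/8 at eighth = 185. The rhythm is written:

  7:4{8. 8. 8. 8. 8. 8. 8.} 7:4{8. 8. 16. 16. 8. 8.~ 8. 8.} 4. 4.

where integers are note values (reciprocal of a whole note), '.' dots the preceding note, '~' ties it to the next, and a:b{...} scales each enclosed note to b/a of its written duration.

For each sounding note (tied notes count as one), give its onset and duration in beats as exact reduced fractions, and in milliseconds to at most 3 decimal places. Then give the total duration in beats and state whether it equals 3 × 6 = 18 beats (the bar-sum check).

1) 0.0ms=0b +277.992ms=6/7b
2) 277.992ms=6/7b +277.992ms=6/7b
3) 555.985ms=12/7b +277.992ms=6/7b
4) 833.977ms=18/7b +277.992ms=6/7b
5) 1111.969ms=24/7b +277.992ms=6/7b
6) 1389.961ms=30/7b +277.992ms=6/7b
7) 1667.954ms=36/7b +277.992ms=6/7b
8) 1945.946ms=6b +277.992ms=6/7b
9) 2223.938ms=48/7b +277.992ms=6/7b
10) 2501.931ms=54/7b +138.996ms=3/7b
11) 2640.927ms=57/7b +138.996ms=3/7b
12) 2779.923ms=60/7b +277.992ms=6/7b
13) 3057.915ms=66/7b +555.985ms=12/7b
14) 3613.9ms=78/7b +277.992ms=6/7b
15) 3891.892ms=12b +972.973ms=3b
16) 4864.865ms=15b +972.973ms=3b
Σ=18b of 18 (185bpm 6/8) — PASS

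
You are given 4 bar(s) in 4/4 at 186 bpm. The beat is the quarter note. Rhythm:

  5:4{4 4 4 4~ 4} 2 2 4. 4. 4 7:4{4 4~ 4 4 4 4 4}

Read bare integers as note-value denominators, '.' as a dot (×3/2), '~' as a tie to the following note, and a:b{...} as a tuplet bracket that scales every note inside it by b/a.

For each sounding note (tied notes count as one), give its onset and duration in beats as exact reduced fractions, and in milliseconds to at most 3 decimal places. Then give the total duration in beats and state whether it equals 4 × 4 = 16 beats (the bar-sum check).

1) 0.0ms=0b +258.065ms=4/5b
2) 258.065ms=4/5b +258.065ms=4/5b
3) 516.129ms=8/5b +258.065ms=4/5b
4) 774.194ms=12/5b +516.129ms=8/5b
5) 1290.323ms=4b +645.161ms=2b
6) 1935.484ms=6b +645.161ms=2b
7) 2580.645ms=8b +483.871ms=3/2b
8) 3064.516ms=19/2b +483.871ms=3/2b
9) 3548.387ms=11b +322.581ms=1b
10) 3870.968ms=12b +184.332ms=4/7b
11) 4055.3ms=88/7b +368.664ms=8/7b
12) 4423.963ms=96/7b +184.332ms=4/7b
13) 4608.295ms=100/7b +184.332ms=4/7b
14) 4792.627ms=104/7b +184.332ms=4/7b
15) 4976.959ms=108/7b +184.332ms=4/7b
Σ=16b of 16 (186bpm 4/4) — PASS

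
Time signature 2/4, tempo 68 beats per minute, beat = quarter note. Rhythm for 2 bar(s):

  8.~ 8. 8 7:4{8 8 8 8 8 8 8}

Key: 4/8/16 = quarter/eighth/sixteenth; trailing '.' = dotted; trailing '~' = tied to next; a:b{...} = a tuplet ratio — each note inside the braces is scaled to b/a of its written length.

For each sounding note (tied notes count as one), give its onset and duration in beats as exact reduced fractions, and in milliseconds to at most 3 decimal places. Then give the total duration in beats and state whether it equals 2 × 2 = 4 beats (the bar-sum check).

1) 0.0ms=0b +1323.529ms=3/2b
2) 1323.529ms=3/2b +441.176ms=1/2b
3) 1764.706ms=2b +252.101ms=2/7b
4) 2016.807ms=16/7b +252.101ms=2/7b
5) 2268.908ms=18/7b +252.101ms=2/7b
6) 2521.008ms=20/7b +252.101ms=2/7b
7) 2773.109ms=22/7b +252.101ms=2/7b
8) 3025.21ms=24/7b +252.101ms=2/7b
9) 3277.311ms=26/7b +252.101ms=2/7b
Σ=4b of 4 (68bpm 2/4) — PASS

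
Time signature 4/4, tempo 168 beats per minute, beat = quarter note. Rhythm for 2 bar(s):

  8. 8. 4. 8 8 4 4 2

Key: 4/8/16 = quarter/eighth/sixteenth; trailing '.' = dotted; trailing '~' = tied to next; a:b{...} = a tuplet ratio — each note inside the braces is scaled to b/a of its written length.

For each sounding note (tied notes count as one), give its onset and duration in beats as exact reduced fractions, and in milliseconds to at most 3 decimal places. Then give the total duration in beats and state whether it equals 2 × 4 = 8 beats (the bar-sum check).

1) 0.0ms=0b +267.857ms=3/4b
2) 267.857ms=3/4b +267.857ms=3/4b
3) 535.714ms=3/2b +535.714ms=3/2b
4) 1071.429ms=3b +178.571ms=1/2b
5) 1250.0ms=7/2b +178.571ms=1/2b
6) 1428.571ms=4b +357.143ms=1b
7) 1785.714ms=5b +357.143ms=1b
8) 2142.857ms=6b +714.286ms=2b
Σ=8b of 8 (168bpm 4/4) — PASS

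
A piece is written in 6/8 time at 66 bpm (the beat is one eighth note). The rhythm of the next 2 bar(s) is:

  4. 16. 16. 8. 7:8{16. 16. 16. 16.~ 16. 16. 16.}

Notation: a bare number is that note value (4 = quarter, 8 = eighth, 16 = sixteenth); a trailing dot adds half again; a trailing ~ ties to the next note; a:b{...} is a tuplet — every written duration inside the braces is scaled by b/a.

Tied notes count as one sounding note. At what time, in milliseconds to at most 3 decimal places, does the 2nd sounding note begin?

note 2 onset = 3b = 2727.273ms

1. 0.0ms @ 0 + 2727.273ms (3)
2. 2727.273ms @ 3 + 681.818ms (3/4)
3. 3409.091ms @ 15/4 + 681.818ms (3/4)
4. 4090.909ms @ 9/2 + 1363.636ms (3/2)
5. 5454.545ms @ 6 + 779.221ms (6/7)
6. 6233.766ms @ 48/7 + 779.221ms (6/7)
7. 7012.987ms @ 54/7 + 779.221ms (6/7)
8. 7792.208ms @ 60/7 + 1558.442ms (12/7)
9. 9350.649ms @ 72/7 + 779.221ms (6/7)
10. 10129.87ms @ 78/7 + 779.221ms (6/7)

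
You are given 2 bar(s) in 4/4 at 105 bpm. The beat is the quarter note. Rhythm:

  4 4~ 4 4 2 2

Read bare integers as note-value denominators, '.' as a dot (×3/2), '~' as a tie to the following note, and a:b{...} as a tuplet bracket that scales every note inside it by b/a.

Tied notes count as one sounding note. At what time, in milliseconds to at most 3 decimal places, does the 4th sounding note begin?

1. 0.0ms @ 0 + 571.429ms (1)
2. 571.429ms @ 1 + 1142.857ms (2)
3. 1714.286ms @ 3 + 571.429ms (1)
4. 2285.714ms @ 4 + 1142.857ms (2)
5. 3428.571ms @ 6 + 1142.857ms (2)

note 4 onset = 4b = 2285.714ms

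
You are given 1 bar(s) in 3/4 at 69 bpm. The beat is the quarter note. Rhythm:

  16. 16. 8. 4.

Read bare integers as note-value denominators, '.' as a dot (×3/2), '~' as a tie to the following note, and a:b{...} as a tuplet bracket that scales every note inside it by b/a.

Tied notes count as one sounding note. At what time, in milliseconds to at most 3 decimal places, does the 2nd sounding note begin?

1. 0.0ms @ 0 + 326.087ms (3/8)
2. 326.087ms @ 3/8 + 326.087ms (3/8)
3. 652.174ms @ 3/4 + 652.174ms (3/4)
4. 1304.348ms @ 3/2 + 1304.348ms (3/2)

note 2 onset = 3/8b = 326.087ms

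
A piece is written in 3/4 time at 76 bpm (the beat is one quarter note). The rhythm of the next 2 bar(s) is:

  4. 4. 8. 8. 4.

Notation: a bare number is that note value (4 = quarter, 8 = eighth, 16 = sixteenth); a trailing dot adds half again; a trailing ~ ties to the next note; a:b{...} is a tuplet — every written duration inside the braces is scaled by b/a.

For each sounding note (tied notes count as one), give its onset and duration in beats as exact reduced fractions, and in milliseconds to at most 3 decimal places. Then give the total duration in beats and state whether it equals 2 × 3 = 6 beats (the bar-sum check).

1) 0.0ms=0b +1184.211ms=3/2b
2) 1184.211ms=3/2b +1184.211ms=3/2b
3) 2368.421ms=3b +592.105ms=3/4b
4) 2960.526ms=15/4b +592.105ms=3/4b
5) 3552.632ms=9/2b +1184.211ms=3/2b
Σ=6b of 6 (76bpm 3/4) — PASS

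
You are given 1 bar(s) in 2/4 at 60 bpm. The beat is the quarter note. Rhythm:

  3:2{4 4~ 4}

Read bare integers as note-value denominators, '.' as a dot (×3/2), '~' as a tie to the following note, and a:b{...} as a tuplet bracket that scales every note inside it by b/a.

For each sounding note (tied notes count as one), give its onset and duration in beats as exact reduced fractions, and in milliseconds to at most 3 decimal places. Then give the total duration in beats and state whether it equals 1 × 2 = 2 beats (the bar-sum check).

1) 0.0ms=0b +666.667ms=2/3b
2) 666.667ms=2/3b +1333.333ms=4/3b
Σ=2b of 2 (60bpm 2/4) — PASS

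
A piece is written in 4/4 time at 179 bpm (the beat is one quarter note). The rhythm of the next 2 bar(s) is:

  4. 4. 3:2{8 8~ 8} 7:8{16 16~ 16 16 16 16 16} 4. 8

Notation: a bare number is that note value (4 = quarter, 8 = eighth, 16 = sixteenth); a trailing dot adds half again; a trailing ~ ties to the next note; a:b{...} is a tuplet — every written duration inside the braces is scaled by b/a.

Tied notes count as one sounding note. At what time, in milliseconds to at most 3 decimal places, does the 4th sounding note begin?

note 4 onset = 10/3b = 1117.318ms

1. 0.0ms @ 0 + 502.793ms (3/2)
2. 502.793ms @ 3/2 + 502.793ms (3/2)
3. 1005.587ms @ 3 + 111.732ms (1/3)
4. 1117.318ms @ 10/3 + 223.464ms (2/3)
5. 1340.782ms @ 4 + 95.77ms (2/7)
6. 1436.552ms @ 30/7 + 191.54ms (4/7)
7. 1628.093ms @ 34/7 + 95.77ms (2/7)
8. 1723.863ms @ 36/7 + 95.77ms (2/7)
9. 1819.633ms @ 38/7 + 95.77ms (2/7)
10. 1915.403ms @ 40/7 + 95.77ms (2/7)
11. 2011.173ms @ 6 + 502.793ms (3/2)
12. 2513.966ms @ 15/2 + 167.598ms (1/2)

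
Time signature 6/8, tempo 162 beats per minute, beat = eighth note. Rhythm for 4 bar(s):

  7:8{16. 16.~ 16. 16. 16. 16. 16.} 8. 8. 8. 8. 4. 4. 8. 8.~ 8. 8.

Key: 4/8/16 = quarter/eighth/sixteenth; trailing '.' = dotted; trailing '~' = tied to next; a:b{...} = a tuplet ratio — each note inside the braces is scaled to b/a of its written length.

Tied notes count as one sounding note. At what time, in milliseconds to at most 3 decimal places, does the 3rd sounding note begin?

1. 0.0ms @ 0 + 317.46ms (6/7)
2. 317.46ms @ 6/7 + 634.921ms (12/7)
3. 952.381ms @ 18/7 + 317.46ms (6/7)
4. 1269.841ms @ 24/7 + 317.46ms (6/7)
5. 1587.302ms @ 30/7 + 317.46ms (6/7)
6. 1904.762ms @ 36/7 + 317.46ms (6/7)
7. 2222.222ms @ 6 + 555.556ms (3/2)
8. 2777.778ms @ 15/2 + 555.556ms (3/2)
9. 3333.333ms @ 9 + 555.556ms (3/2)
10. 3888.889ms @ 21/2 + 555.556ms (3/2)
11. 4444.444ms @ 12 + 1111.111ms (3)
12. 5555.556ms @ 15 + 1111.111ms (3)
13. 6666.667ms @ 18 + 555.556ms (3/2)
14. 7222.222ms @ 39/2 + 1111.111ms (3)
15. 8333.333ms @ 45/2 + 555.556ms (3/2)

note 3 onset = 18/7b = 952.381ms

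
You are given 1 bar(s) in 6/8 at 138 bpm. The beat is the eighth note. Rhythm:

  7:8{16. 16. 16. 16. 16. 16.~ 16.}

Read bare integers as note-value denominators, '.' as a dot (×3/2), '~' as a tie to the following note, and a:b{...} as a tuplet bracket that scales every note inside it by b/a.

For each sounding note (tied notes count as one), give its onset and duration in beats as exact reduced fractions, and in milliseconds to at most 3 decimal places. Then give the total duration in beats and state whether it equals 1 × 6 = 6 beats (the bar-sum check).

1) 0.0ms=0b +372.671ms=6/7b
2) 372.671ms=6/7b +372.671ms=6/7b
3) 745.342ms=12/7b +372.671ms=6/7b
4) 1118.012ms=18/7b +372.671ms=6/7b
5) 1490.683ms=24/7b +372.671ms=6/7b
6) 1863.354ms=30/7b +745.342ms=12/7b
Σ=6b of 6 (138bpm 6/8) — PASS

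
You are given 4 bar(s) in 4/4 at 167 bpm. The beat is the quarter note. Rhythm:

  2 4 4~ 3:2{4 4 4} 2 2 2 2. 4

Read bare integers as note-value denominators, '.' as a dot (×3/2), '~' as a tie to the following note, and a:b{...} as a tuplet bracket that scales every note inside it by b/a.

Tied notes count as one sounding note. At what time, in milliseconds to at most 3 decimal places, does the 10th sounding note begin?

note 10 onset = 15b = 5389.222ms

1. 0.0ms @ 0 + 718.563ms (2)
2. 718.563ms @ 2 + 359.281ms (1)
3. 1077.844ms @ 3 + 598.802ms (5/3)
4. 1676.647ms @ 14/3 + 239.521ms (2/3)
5. 1916.168ms @ 16/3 + 239.521ms (2/3)
6. 2155.689ms @ 6 + 718.563ms (2)
7. 2874.251ms @ 8 + 718.563ms (2)
8. 3592.814ms @ 10 + 718.563ms (2)
9. 4311.377ms @ 12 + 1077.844ms (3)
10. 5389.222ms @ 15 + 359.281ms (1)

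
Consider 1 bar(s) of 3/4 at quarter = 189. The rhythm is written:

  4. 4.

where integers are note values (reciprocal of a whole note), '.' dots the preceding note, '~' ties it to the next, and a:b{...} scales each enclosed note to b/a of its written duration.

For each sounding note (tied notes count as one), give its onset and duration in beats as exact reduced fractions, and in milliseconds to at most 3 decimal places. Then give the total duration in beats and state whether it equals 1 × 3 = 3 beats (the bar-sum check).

1) 0.0ms=0b +476.19ms=3/2b
2) 476.19ms=3/2b +476.19ms=3/2b
Σ=3b of 3 (189bpm 3/4) — PASS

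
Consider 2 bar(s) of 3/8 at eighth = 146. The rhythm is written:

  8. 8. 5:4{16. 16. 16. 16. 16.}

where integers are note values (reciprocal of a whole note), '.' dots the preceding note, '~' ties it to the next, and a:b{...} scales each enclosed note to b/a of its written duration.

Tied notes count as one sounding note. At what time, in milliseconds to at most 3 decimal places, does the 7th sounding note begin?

1. 0.0ms @ 0 + 616.438ms (3/2)
2. 616.438ms @ 3/2 + 616.438ms (3/2)
3. 1232.877ms @ 3 + 246.575ms (3/5)
4. 1479.452ms @ 18/5 + 246.575ms (3/5)
5. 1726.027ms @ 21/5 + 246.575ms (3/5)
6. 1972.603ms @ 24/5 + 246.575ms (3/5)
7. 2219.178ms @ 27/5 + 246.575ms (3/5)

note 7 onset = 27/5b = 2219.178ms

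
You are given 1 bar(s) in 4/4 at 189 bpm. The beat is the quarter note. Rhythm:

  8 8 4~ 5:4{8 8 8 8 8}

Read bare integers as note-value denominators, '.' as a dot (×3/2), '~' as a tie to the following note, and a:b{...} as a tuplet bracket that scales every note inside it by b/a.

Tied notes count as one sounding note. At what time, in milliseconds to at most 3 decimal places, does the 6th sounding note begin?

note 6 onset = 16/5b = 1015.873ms

1. 0.0ms @ 0 + 158.73ms (1/2)
2. 158.73ms @ 1/2 + 158.73ms (1/2)
3. 317.46ms @ 1 + 444.444ms (7/5)
4. 761.905ms @ 12/5 + 126.984ms (2/5)
5. 888.889ms @ 14/5 + 126.984ms (2/5)
6. 1015.873ms @ 16/5 + 126.984ms (2/5)
7. 1142.857ms @ 18/5 + 126.984ms (2/5)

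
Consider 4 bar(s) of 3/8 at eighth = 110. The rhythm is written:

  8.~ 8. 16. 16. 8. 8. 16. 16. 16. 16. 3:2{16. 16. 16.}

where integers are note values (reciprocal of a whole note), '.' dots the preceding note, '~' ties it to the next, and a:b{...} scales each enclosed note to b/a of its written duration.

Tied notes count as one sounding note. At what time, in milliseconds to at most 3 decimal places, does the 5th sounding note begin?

1. 0.0ms @ 0 + 1636.364ms (3)
2. 1636.364ms @ 3 + 409.091ms (3/4)
3. 2045.455ms @ 15/4 + 409.091ms (3/4)
4. 2454.545ms @ 9/2 + 818.182ms (3/2)
5. 3272.727ms @ 6 + 818.182ms (3/2)
6. 4090.909ms @ 15/2 + 409.091ms (3/4)
7. 4500.0ms @ 33/4 + 409.091ms (3/4)
8. 4909.091ms @ 9 + 409.091ms (3/4)
9. 5318.182ms @ 39/4 + 409.091ms (3/4)
10. 5727.273ms @ 21/2 + 272.727ms (1/2)
11. 6000.0ms @ 11 + 272.727ms (1/2)
12. 6272.727ms @ 23/2 + 272.727ms (1/2)

note 5 onset = 6b = 3272.727ms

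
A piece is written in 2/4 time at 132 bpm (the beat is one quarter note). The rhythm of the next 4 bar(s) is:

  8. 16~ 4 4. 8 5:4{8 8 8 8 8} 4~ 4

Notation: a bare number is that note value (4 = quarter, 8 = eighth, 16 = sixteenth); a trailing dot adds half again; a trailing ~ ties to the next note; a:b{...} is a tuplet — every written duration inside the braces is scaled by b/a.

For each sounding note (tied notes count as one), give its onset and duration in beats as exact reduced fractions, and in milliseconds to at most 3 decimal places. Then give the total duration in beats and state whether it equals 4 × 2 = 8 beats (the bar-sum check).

1) 0.0ms=0b +340.909ms=3/4b
2) 340.909ms=3/4b +568.182ms=5/4b
3) 909.091ms=2b +681.818ms=3/2b
4) 1590.909ms=7/2b +227.273ms=1/2b
5) 1818.182ms=4b +181.818ms=2/5b
6) 2000.0ms=22/5b +181.818ms=2/5b
7) 2181.818ms=24/5b +181.818ms=2/5b
8) 2363.636ms=26/5b +181.818ms=2/5b
9) 2545.455ms=28/5b +181.818ms=2/5b
10) 2727.273ms=6b +909.091ms=2b
Σ=8b of 8 (132bpm 2/4) — PASS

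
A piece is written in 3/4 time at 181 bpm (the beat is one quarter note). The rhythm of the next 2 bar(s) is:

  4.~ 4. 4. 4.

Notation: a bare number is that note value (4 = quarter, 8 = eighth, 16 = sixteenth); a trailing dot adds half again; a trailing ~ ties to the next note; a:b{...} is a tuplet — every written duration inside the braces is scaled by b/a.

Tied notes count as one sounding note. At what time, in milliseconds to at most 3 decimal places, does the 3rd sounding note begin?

note 3 onset = 9/2b = 1491.713ms

1. 0.0ms @ 0 + 994.475ms (3)
2. 994.475ms @ 3 + 497.238ms (3/2)
3. 1491.713ms @ 9/2 + 497.238ms (3/2)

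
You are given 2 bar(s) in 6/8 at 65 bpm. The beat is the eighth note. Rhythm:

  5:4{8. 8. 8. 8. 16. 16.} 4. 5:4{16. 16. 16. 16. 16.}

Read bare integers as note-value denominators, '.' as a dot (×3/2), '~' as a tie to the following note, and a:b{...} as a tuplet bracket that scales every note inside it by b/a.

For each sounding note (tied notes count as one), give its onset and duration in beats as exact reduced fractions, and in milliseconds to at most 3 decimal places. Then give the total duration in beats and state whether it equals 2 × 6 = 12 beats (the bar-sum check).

1) 0.0ms=0b +1107.692ms=6/5b
2) 1107.692ms=6/5b +1107.692ms=6/5b
3) 2215.385ms=12/5b +1107.692ms=6/5b
4) 3323.077ms=18/5b +1107.692ms=6/5b
5) 4430.769ms=24/5b +553.846ms=3/5b
6) 4984.615ms=27/5b +553.846ms=3/5b
7) 5538.462ms=6b +2769.231ms=3b
8) 8307.692ms=9b +553.846ms=3/5b
9) 8861.538ms=48/5b +553.846ms=3/5b
10) 9415.385ms=51/5b +553.846ms=3/5b
11) 9969.231ms=54/5b +553.846ms=3/5b
12) 10523.077ms=57/5b +553.846ms=3/5b
Σ=12b of 12 (65bpm 6/8) — PASS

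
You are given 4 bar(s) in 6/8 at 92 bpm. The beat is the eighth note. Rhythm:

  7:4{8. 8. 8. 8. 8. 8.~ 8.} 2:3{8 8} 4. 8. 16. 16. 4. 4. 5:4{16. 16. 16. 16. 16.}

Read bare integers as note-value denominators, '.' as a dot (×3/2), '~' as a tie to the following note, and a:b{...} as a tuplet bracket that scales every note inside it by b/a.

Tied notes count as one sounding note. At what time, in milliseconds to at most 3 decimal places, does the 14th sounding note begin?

note 14 onset = 18b = 11739.13ms

1. 0.0ms @ 0 + 559.006ms (6/7)
2. 559.006ms @ 6/7 + 559.006ms (6/7)
3. 1118.012ms @ 12/7 + 559.006ms (6/7)
4. 1677.019ms @ 18/7 + 559.006ms (6/7)
5. 2236.025ms @ 24/7 + 559.006ms (6/7)
6. 2795.031ms @ 30/7 + 1118.012ms (12/7)
7. 3913.043ms @ 6 + 978.261ms (3/2)
8. 4891.304ms @ 15/2 + 978.261ms (3/2)
9. 5869.565ms @ 9 + 1956.522ms (3)
10. 7826.087ms @ 12 + 978.261ms (3/2)
11. 8804.348ms @ 27/2 + 489.13ms (3/4)
12. 9293.478ms @ 57/4 + 489.13ms (3/4)
13. 9782.609ms @ 15 + 1956.522ms (3)
14. 11739.13ms @ 18 + 1956.522ms (3)
15. 13695.652ms @ 21 + 391.304ms (3/5)
16. 14086.957ms @ 108/5 + 391.304ms (3/5)
17. 14478.261ms @ 111/5 + 391.304ms (3/5)
18. 14869.565ms @ 114/5 + 391.304ms (3/5)
19. 15260.87ms @ 117/5 + 391.304ms (3/5)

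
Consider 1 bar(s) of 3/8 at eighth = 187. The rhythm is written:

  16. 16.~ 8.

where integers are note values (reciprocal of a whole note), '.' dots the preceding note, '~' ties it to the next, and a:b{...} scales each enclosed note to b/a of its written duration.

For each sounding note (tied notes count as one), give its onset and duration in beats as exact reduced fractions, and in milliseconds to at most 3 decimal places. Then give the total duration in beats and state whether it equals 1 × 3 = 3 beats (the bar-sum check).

1) 0.0ms=0b +240.642ms=3/4b
2) 240.642ms=3/4b +721.925ms=9/4b
Σ=3b of 3 (187bpm 3/8) — PASS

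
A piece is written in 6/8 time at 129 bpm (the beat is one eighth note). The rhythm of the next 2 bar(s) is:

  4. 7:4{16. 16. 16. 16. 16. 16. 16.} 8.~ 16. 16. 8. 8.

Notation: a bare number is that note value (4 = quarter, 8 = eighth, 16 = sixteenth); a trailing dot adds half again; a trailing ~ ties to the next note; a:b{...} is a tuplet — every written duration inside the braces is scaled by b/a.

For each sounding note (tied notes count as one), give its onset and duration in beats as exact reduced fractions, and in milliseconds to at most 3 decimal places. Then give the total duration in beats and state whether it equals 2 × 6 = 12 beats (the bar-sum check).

1) 0.0ms=0b +1395.349ms=3b
2) 1395.349ms=3b +199.336ms=3/7b
3) 1594.684ms=24/7b +199.336ms=3/7b
4) 1794.02ms=27/7b +199.336ms=3/7b
5) 1993.355ms=30/7b +199.336ms=3/7b
6) 2192.691ms=33/7b +199.336ms=3/7b
7) 2392.027ms=36/7b +199.336ms=3/7b
8) 2591.362ms=39/7b +199.336ms=3/7b
9) 2790.698ms=6b +1046.512ms=9/4b
10) 3837.209ms=33/4b +348.837ms=3/4b
11) 4186.047ms=9b +697.674ms=3/2b
12) 4883.721ms=21/2b +697.674ms=3/2b
Σ=12b of 12 (129bpm 6/8) — PASS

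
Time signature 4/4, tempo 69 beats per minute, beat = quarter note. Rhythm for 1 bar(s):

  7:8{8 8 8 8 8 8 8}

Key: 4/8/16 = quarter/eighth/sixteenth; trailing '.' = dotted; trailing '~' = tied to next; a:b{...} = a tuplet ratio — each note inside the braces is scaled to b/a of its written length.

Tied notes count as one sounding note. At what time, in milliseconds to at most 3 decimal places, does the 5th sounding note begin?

1. 0.0ms @ 0 + 496.894ms (4/7)
2. 496.894ms @ 4/7 + 496.894ms (4/7)
3. 993.789ms @ 8/7 + 496.894ms (4/7)
4. 1490.683ms @ 12/7 + 496.894ms (4/7)
5. 1987.578ms @ 16/7 + 496.894ms (4/7)
6. 2484.472ms @ 20/7 + 496.894ms (4/7)
7. 2981.366ms @ 24/7 + 496.894ms (4/7)

note 5 onset = 16/7b = 1987.578ms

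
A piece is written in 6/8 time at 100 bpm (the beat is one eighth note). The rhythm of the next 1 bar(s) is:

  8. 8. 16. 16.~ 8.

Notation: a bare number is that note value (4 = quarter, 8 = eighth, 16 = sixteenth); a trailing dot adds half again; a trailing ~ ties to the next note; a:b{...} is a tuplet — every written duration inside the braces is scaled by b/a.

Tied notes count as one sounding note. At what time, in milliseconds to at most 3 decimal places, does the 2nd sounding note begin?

note 2 onset = 3/2b = 900.0ms

1. 0.0ms @ 0 + 900.0ms (3/2)
2. 900.0ms @ 3/2 + 900.0ms (3/2)
3. 1800.0ms @ 3 + 450.0ms (3/4)
4. 2250.0ms @ 15/4 + 1350.0ms (9/4)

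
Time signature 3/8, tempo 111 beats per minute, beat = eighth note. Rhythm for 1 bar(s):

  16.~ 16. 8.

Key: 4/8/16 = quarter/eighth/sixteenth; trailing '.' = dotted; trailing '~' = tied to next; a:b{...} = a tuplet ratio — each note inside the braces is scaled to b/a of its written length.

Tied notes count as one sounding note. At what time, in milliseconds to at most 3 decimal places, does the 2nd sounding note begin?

note 2 onset = 3/2b = 810.811ms

1. 0.0ms @ 0 + 810.811ms (3/2)
2. 810.811ms @ 3/2 + 810.811ms (3/2)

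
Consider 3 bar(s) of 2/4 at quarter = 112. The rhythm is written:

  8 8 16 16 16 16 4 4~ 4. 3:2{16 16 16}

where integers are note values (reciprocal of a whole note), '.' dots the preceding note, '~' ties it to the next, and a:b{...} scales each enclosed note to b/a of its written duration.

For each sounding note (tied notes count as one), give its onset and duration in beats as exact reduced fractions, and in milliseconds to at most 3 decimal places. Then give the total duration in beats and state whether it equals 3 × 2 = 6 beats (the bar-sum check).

1) 0.0ms=0b +267.857ms=1/2b
2) 267.857ms=1/2b +267.857ms=1/2b
3) 535.714ms=1b +133.929ms=1/4b
4) 669.643ms=5/4b +133.929ms=1/4b
5) 803.571ms=3/2b +133.929ms=1/4b
6) 937.5ms=7/4b +133.929ms=1/4b
7) 1071.429ms=2b +535.714ms=1b
8) 1607.143ms=3b +1339.286ms=5/2b
9) 2946.429ms=11/2b +89.286ms=1/6b
10) 3035.714ms=17/3b +89.286ms=1/6b
11) 3125.0ms=35/6b +89.286ms=1/6b
Σ=6b of 6 (112bpm 2/4) — PASS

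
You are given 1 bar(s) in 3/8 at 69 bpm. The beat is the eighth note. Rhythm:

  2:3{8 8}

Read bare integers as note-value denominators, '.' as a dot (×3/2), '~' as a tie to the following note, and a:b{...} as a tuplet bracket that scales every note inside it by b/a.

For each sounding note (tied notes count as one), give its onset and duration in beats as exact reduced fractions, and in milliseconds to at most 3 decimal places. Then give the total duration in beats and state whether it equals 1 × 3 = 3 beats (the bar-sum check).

1) 0.0ms=0b +1304.348ms=3/2b
2) 1304.348ms=3/2b +1304.348ms=3/2b
Σ=3b of 3 (69bpm 3/8) — PASS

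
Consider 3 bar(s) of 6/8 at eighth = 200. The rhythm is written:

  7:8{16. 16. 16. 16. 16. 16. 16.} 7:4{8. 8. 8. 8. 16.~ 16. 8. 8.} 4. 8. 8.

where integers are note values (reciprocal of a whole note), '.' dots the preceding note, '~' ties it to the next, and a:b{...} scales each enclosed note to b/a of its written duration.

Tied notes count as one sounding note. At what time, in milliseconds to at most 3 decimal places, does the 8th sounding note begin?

note 8 onset = 6b = 1800.0ms

1. 0.0ms @ 0 + 257.143ms (6/7)
2. 257.143ms @ 6/7 + 257.143ms (6/7)
3. 514.286ms @ 12/7 + 257.143ms (6/7)
4. 771.429ms @ 18/7 + 257.143ms (6/7)
5. 1028.571ms @ 24/7 + 257.143ms (6/7)
6. 1285.714ms @ 30/7 + 257.143ms (6/7)
7. 1542.857ms @ 36/7 + 257.143ms (6/7)
8. 1800.0ms @ 6 + 257.143ms (6/7)
9. 2057.143ms @ 48/7 + 257.143ms (6/7)
10. 2314.286ms @ 54/7 + 257.143ms (6/7)
11. 2571.429ms @ 60/7 + 257.143ms (6/7)
12. 2828.571ms @ 66/7 + 257.143ms (6/7)
13. 3085.714ms @ 72/7 + 257.143ms (6/7)
14. 3342.857ms @ 78/7 + 257.143ms (6/7)
15. 3600.0ms @ 12 + 900.0ms (3)
16. 4500.0ms @ 15 + 450.0ms (3/2)
17. 4950.0ms @ 33/2 + 450.0ms (3/2)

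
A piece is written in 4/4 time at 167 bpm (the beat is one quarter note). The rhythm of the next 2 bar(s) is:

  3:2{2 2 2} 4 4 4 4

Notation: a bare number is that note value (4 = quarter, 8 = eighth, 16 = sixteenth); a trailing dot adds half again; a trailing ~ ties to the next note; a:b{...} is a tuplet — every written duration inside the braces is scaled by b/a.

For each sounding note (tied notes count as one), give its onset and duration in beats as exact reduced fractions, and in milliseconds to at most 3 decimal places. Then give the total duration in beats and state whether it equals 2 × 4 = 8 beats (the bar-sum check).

1) 0.0ms=0b +479.042ms=4/3b
2) 479.042ms=4/3b +479.042ms=4/3b
3) 958.084ms=8/3b +479.042ms=4/3b
4) 1437.126ms=4b +359.281ms=1b
5) 1796.407ms=5b +359.281ms=1b
6) 2155.689ms=6b +359.281ms=1b
7) 2514.97ms=7b +359.281ms=1b
Σ=8b of 8 (167bpm 4/4) — PASS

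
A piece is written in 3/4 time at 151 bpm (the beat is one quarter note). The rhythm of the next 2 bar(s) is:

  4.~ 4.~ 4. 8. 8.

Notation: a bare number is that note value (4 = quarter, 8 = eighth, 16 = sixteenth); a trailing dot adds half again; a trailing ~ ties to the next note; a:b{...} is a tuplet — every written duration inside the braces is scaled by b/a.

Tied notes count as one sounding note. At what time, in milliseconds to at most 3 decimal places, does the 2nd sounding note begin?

note 2 onset = 9/2b = 1788.079ms

1. 0.0ms @ 0 + 1788.079ms (9/2)
2. 1788.079ms @ 9/2 + 298.013ms (3/4)
3. 2086.093ms @ 21/4 + 298.013ms (3/4)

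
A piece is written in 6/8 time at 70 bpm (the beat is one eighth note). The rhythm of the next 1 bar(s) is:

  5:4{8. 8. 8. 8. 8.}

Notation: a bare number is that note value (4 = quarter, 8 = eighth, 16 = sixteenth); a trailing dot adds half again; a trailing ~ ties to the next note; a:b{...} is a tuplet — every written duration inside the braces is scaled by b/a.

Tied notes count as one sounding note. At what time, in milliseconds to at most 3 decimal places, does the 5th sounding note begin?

1. 0.0ms @ 0 + 1028.571ms (6/5)
2. 1028.571ms @ 6/5 + 1028.571ms (6/5)
3. 2057.143ms @ 12/5 + 1028.571ms (6/5)
4. 3085.714ms @ 18/5 + 1028.571ms (6/5)
5. 4114.286ms @ 24/5 + 1028.571ms (6/5)

note 5 onset = 24/5b = 4114.286ms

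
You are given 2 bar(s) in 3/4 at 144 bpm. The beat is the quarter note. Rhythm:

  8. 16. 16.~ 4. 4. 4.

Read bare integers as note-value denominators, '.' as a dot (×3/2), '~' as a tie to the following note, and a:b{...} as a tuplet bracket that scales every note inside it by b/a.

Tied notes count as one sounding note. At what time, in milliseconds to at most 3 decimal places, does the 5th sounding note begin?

note 5 onset = 9/2b = 1875.0ms

1. 0.0ms @ 0 + 312.5ms (3/4)
2. 312.5ms @ 3/4 + 156.25ms (3/8)
3. 468.75ms @ 9/8 + 781.25ms (15/8)
4. 1250.0ms @ 3 + 625.0ms (3/2)
5. 1875.0ms @ 9/2 + 625.0ms (3/2)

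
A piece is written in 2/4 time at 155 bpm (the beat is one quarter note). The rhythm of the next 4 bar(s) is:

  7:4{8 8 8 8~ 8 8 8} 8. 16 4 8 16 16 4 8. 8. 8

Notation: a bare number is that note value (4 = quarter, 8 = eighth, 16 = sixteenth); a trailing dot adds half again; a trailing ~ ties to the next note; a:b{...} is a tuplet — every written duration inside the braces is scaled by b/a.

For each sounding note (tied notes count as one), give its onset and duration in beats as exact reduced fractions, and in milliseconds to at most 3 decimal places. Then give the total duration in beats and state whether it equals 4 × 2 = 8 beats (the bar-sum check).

1) 0.0ms=0b +110.599ms=2/7b
2) 110.599ms=2/7b +110.599ms=2/7b
3) 221.198ms=4/7b +110.599ms=2/7b
4) 331.797ms=6/7b +221.198ms=4/7b
5) 552.995ms=10/7b +110.599ms=2/7b
6) 663.594ms=12/7b +110.599ms=2/7b
7) 774.194ms=2b +290.323ms=3/4b
8) 1064.516ms=11/4b +96.774ms=1/4b
9) 1161.29ms=3b +387.097ms=1b
10) 1548.387ms=4b +193.548ms=1/2b
11) 1741.935ms=9/2b +96.774ms=1/4b
12) 1838.71ms=19/4b +96.774ms=1/4b
13) 1935.484ms=5b +387.097ms=1b
14) 2322.581ms=6b +290.323ms=3/4b
15) 2612.903ms=27/4b +290.323ms=3/4b
16) 2903.226ms=15/2b +193.548ms=1/2b
Σ=8b of 8 (155bpm 2/4) — PASS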